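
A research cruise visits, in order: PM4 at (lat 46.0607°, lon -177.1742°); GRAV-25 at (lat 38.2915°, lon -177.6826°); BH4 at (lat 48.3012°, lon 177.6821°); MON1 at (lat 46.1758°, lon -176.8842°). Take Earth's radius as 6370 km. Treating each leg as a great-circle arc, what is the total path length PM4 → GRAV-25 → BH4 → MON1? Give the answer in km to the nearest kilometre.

PM4→GRAV-25: c = 0.135757 rad, d = 864.77 km
GRAV-25→BH4: c = 0.184268 rad, d = 1173.79 km
BH4→MON1: c = 0.074284 rad, d = 473.19 km
Total = 864.77 + 1173.79 + 473.19 = 2511.75 km

2512 km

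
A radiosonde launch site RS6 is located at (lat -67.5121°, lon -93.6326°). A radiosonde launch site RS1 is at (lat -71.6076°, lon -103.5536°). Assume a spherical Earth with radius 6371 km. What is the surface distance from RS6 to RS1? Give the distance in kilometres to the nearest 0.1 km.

595.0 km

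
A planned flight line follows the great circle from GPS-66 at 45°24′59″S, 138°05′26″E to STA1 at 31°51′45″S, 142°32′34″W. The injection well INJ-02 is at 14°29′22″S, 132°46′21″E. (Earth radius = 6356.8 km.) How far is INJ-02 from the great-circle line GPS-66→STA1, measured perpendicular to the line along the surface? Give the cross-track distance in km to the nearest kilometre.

3049 km

GPS-66: φ = -45.41639°, λ = +138.09056°
STA1: φ = -31.86250°, λ = -142.54278°
INJ-02: φ = -14.48944°, λ = +132.77250°
δ₁₃ = central angle GPS-66→INJ-02 = 0.545442 rad  (haversine)
θ₁₃ = bearing GPS-66→INJ-02 = 350.039°,  θ₁₂ = bearing GPS-66→STA1 = 107.233°
dₓₜ = R·arcsin(sin δ₁₃ · sin(θ₁₃ − θ₁₂)) = 6356.8·arcsin(0.51880·sin(242.806°)) = -3048.909 km
|dₓₜ| = 3048.909 km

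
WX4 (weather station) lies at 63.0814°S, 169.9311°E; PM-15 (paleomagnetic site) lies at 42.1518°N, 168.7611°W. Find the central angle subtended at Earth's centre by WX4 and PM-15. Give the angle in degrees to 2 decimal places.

106.60°

Δφ = 105.2332°,  Δλ = 21.3078°
a = sin²(Δφ/2) + cos φ₁ cos φ₂ sin²(Δλ/2) = 0.642846
c = 2·arcsin(√a) = 1.860525 rad = 106.6002°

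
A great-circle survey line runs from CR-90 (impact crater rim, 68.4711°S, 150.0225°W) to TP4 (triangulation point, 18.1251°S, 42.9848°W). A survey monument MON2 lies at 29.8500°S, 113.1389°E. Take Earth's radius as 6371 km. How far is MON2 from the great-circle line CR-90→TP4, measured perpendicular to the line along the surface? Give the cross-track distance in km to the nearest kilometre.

δ₁₃ = central angle CR-90→MON2 = 1.131717 rad  (haversine)
θ₁₃ = bearing CR-90→MON2 = 252.065°,  θ₁₂ = bearing CR-90→TP4 = 112.328°
dₓₜ = R·arcsin(sin δ₁₃ · sin(θ₁₃ − θ₁₂)) = 6371·arcsin(0.90514·sin(139.737°)) = 3981.039 km
|dₓₜ| = 3981.039 km

3981 km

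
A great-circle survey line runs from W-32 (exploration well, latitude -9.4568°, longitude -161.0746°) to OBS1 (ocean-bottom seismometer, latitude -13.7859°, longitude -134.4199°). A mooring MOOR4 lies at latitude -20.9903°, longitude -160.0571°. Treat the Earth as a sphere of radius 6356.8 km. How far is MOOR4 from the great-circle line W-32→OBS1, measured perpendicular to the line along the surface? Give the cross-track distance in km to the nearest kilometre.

1229 km

δ₁₃ = central angle W-32→MOOR4 = 0.202023 rad  (haversine)
θ₁₃ = bearing W-32→MOOR4 = 175.260°,  θ₁₂ = bearing W-32→OBS1 = 101.979°
dₓₜ = R·arcsin(sin δ₁₃ · sin(θ₁₃ − θ₁₂)) = 6356.8·arcsin(0.20065·sin(73.281°)) = 1229.228 km
|dₓₜ| = 1229.228 km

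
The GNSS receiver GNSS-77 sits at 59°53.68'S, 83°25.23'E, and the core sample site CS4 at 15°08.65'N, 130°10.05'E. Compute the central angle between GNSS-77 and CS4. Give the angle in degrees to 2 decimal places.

GNSS-77: φ = -59.89467°, λ = +83.42050°
CS4: φ = +15.14417°, λ = +130.16750°
Δφ = 75.0388°,  Δλ = 46.7470°
a = sin²(Δφ/2) + cos φ₁ cos φ₂ sin²(Δλ/2) = 0.447121
c = 2·arcsin(√a) = 1.464841 rad = 83.9292°

83.93°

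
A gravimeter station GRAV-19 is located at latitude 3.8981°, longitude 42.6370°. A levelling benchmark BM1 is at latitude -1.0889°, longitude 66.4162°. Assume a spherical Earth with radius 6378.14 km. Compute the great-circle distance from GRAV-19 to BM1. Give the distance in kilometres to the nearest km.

2703 km

Δφ = -4.9870°,  Δλ = 23.7792°
a = sin²(Δφ/2) + cos φ₁ cos φ₂ sin²(Δλ/2) = 0.044234
c = 2·arcsin(√a) = 0.423801 rad = 24.2820°
d = R·c = 6378.14 × 0.423801 = 2703.1 km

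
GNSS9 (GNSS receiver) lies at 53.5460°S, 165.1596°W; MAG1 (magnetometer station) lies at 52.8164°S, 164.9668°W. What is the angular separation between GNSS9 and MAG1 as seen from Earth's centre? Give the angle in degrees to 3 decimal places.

0.739°

Δφ = 0.7296°,  Δλ = 0.1928°
a = sin²(Δφ/2) + cos φ₁ cos φ₂ sin²(Δλ/2) = 0.000042
c = 2·arcsin(√a) = 0.012893 rad = 0.7387°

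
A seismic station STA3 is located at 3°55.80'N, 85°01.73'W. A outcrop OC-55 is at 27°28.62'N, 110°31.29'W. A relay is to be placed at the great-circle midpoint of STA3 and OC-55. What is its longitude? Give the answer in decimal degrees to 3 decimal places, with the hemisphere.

97.016°W

STA3: φ = +3.93000°, λ = -85.02883°
OC-55: φ = +27.47700°, λ = -110.52150°
Bx = cos φ₂ cos Δλ = 0.800819,  By = cos φ₂ sin Δλ = -0.381845
φₘ = atan2(sin φ₁ + sin φ₂, √((cos φ₁ + Bx)² + By²)) = 16.07865°
λₘ = λ₁ + atan2(By, cos φ₁ + Bx) = -97.01570°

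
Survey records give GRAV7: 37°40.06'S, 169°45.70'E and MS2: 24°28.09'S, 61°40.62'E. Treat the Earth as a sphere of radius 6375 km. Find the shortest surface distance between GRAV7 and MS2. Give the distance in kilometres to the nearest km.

GRAV7: φ = -37.66767°, λ = +169.76167°
MS2: φ = -24.46817°, λ = +61.67700°
Δφ = 13.1995°,  Δλ = -108.0847°
a = sin²(Δφ/2) + cos φ₁ cos φ₂ sin²(Δλ/2) = 0.485275
c = 2·arcsin(√a) = 1.541343 rad = 88.3124°
d = R·c = 6375 × 1.541343 = 9826.1 km

9826 km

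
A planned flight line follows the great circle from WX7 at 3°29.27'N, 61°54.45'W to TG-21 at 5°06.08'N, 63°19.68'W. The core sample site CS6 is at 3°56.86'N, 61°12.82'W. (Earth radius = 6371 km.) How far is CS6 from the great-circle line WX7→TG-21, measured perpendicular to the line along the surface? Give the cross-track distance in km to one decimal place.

91.6 km

WX7: φ = +3.48783°, λ = -61.90750°
TG-21: φ = +5.10133°, λ = -63.32800°
CS6: φ = +3.94767°, λ = -61.21367°
δ₁₃ = central angle WX7→CS6 = 0.014506 rad  (haversine)
θ₁₃ = bearing WX7→CS6 = 56.388°,  θ₁₂ = bearing WX7→TG-21 = 318.771°
dₓₜ = R·arcsin(sin δ₁₃ · sin(θ₁₃ − θ₁₂)) = 6371·arcsin(0.01451·sin(-262.382°)) = 91.605 km
|dₓₜ| = 91.605 km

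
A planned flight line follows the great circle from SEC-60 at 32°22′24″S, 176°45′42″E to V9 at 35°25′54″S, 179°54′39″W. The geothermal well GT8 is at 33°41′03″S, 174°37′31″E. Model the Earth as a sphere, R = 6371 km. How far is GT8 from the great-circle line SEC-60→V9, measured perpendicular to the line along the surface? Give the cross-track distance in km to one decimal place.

246.1 km

SEC-60: φ = -32.37333°, λ = +176.76167°
V9: φ = -35.43167°, λ = -179.91083°
GT8: φ = -33.68417°, λ = +174.62528°
δ₁₃ = central angle SEC-60→GT8 = 0.038737 rad  (haversine)
θ₁₃ = bearing SEC-60→GT8 = 233.223°,  θ₁₂ = bearing SEC-60→V9 = 138.834°
dₓₜ = R·arcsin(sin δ₁₃ · sin(θ₁₃ − θ₁₂)) = 6371·arcsin(0.03873·sin(94.389°)) = 246.070 km
|dₓₜ| = 246.070 km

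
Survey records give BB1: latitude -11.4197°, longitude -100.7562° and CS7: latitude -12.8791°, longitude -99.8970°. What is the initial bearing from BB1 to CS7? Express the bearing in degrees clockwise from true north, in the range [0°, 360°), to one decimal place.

150.2°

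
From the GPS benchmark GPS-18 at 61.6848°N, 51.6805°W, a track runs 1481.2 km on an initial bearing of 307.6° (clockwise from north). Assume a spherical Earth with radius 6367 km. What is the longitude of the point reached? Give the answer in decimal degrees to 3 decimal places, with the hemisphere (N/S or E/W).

δ = d/R = 1481.2/6367 = 0.232637 rad
φ₂ = arcsin(sin φ₁ cos δ + cos φ₁ sin δ cos θ)
   = arcsin(0.88035·0.97306 + 0.47432·0.23054·0.61015) = 67.42192°
λ₂ = λ₁ + atan2(sin θ sin δ cos φ₁, cos δ − sin φ₁ sin φ₂) = -80.08826°

80.088°W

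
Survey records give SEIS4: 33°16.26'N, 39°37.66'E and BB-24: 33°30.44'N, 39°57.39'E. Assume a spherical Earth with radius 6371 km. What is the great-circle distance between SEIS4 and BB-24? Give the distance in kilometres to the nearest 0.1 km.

SEIS4: φ = +33.27100°, λ = +39.62767°
BB-24: φ = +33.50733°, λ = +39.95650°
Δφ = 0.2363°,  Δλ = 0.3288°
a = sin²(Δφ/2) + cos φ₁ cos φ₂ sin²(Δλ/2) = 0.000010
c = 2·arcsin(√a) = 0.006323 rad = 0.3623°
d = R·c = 6371 × 0.006323 = 40.3 km

40.3 km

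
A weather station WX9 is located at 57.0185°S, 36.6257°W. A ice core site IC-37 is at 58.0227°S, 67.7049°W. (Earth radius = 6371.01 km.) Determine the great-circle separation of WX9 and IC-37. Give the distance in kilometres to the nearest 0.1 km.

Δφ = -1.0042°,  Δλ = -31.0792°
a = sin²(Δφ/2) + cos φ₁ cos φ₂ sin²(Δλ/2) = 0.020768
c = 2·arcsin(√a) = 0.289229 rad = 16.5716°
d = R·c = 6371.01 × 0.289229 = 1842.7 km

1842.7 km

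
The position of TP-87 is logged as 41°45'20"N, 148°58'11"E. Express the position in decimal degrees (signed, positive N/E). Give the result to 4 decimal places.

+41.7556°, +148.9697°

lat: 41.7556° N → +41.7556°
lon: 148.9697° E → +148.9697°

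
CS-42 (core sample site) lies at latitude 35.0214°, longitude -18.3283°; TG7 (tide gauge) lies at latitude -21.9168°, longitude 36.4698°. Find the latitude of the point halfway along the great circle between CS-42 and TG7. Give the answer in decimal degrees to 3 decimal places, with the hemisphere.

7.368°N

Bx = cos φ₂ cos Δλ = 0.534797,  By = cos φ₂ sin Δλ = 0.758070
φₘ = atan2(sin φ₁ + sin φ₂, √((cos φ₁ + Bx)² + By²)) = 7.36779°
λₘ = λ₁ + atan2(By, cos φ₁ + Bx) = 10.91982°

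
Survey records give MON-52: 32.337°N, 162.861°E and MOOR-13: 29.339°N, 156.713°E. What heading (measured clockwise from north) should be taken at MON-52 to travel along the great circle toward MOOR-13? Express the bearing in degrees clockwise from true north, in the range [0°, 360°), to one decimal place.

Δλ = -6.1480°
y = sin Δλ · cos φ₂ = -0.093360
x = cos φ₁ sin φ₂ − sin φ₁ cos φ₂ cos Δλ = -0.049619
θ = atan2(y, x) = -117.9898° → 242.0102° (mod 360°)

242.0°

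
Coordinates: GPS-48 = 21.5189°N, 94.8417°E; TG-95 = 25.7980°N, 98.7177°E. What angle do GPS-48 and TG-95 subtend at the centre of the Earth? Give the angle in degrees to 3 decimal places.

Δφ = 4.2791°,  Δλ = 3.8760°
a = sin²(Δφ/2) + cos φ₁ cos φ₂ sin²(Δλ/2) = 0.002352
c = 2·arcsin(√a) = 0.097027 rad = 5.5592°

5.559°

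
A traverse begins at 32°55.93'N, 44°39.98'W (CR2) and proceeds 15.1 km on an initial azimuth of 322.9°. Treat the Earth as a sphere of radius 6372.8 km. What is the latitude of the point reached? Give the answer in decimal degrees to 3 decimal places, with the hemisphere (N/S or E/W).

33.040°N

CR2: φ = +32.93217°, λ = -44.66633°
δ = d/R = 15.1/6372.8 = 0.002369 rad
φ₂ = arcsin(sin φ₁ cos δ + cos φ₁ sin δ cos θ)
   = arcsin(0.54365·1.00000 + 0.83931·0.00237·0.79758) = 33.04041°
λ₂ = λ₁ + atan2(sin θ sin δ cos φ₁, cos δ − sin φ₁ sin φ₂) = -44.76402°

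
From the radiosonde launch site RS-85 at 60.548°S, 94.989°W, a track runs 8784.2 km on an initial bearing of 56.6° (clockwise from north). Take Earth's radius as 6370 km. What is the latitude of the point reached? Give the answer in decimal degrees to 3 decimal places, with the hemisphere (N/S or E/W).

5.723°N

δ = d/R = 8784.2/6370 = 1.378995 rad
φ₂ = arcsin(sin φ₁ cos δ + cos φ₁ sin δ cos θ)
   = arcsin(-0.87077·0.19063 + 0.49169·0.98166·0.55048) = 5.72263°
λ₂ = λ₁ + atan2(sin θ sin δ cos φ₁, cos δ − sin φ₁ sin φ₂) = -39.53778°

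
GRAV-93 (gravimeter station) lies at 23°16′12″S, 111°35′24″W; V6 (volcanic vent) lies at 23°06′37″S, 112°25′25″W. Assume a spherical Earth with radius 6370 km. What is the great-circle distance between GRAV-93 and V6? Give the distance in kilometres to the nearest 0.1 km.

GRAV-93: φ = -23.27000°, λ = -111.59000°
V6: φ = -23.11028°, λ = -112.42361°
Δφ = 0.1597°,  Δλ = -0.8336°
a = sin²(Δφ/2) + cos φ₁ cos φ₂ sin²(Δλ/2) = 0.000047
c = 2·arcsin(√a) = 0.013661 rad = 0.7827°
d = R·c = 6370 × 0.013661 = 87.0 km

87.0 km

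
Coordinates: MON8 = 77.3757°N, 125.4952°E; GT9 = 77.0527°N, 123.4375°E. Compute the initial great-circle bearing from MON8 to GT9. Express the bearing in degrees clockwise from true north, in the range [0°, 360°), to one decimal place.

235.7°

Δλ = -2.0577°
y = sin Δλ · cos φ₂ = -0.008045
x = cos φ₁ sin φ₂ − sin φ₁ cos φ₂ cos Δλ = -0.005496
θ = atan2(y, x) = -124.3415° → 235.6585° (mod 360°)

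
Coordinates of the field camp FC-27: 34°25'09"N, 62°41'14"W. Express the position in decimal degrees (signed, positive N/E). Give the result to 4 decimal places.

+34.4192°, -62.6872°

lat: 34.4192° N → +34.4192°
lon: 62.6872° W → -62.6872°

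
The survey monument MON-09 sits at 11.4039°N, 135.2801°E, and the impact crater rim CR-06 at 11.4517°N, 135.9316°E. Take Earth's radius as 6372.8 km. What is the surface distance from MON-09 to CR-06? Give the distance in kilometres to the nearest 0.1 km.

71.2 km

Δφ = 0.0478°,  Δλ = 0.6515°
a = sin²(Δφ/2) + cos φ₁ cos φ₂ sin²(Δλ/2) = 0.000031
c = 2·arcsin(√a) = 0.011177 rad = 0.6404°
d = R·c = 6372.8 × 0.011177 = 71.2 km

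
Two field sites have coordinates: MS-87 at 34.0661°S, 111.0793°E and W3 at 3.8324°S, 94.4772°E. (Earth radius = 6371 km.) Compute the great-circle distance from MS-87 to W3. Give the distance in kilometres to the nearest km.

3775 km

Δφ = 30.2337°,  Δλ = -16.6021°
a = sin²(Δφ/2) + cos φ₁ cos φ₂ sin²(Δλ/2) = 0.085239
c = 2·arcsin(√a) = 0.592545 rad = 33.9503°
d = R·c = 6371 × 0.592545 = 3775.1 km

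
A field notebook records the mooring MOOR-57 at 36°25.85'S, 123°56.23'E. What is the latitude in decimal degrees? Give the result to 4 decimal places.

36.4308°S

36° + 25.85′/60 = 36 + 0.43083 = 36.4308°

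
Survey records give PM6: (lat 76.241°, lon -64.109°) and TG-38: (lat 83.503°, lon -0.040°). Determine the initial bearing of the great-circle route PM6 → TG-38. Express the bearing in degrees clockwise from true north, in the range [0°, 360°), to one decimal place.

Δλ = 64.0690°
y = sin Δλ · cos φ₂ = 0.101759
x = cos φ₁ sin φ₂ − sin φ₁ cos φ₂ cos Δλ = 0.188251
θ = atan2(y, x) = 28.3935° → 28.3935° (mod 360°)

28.4°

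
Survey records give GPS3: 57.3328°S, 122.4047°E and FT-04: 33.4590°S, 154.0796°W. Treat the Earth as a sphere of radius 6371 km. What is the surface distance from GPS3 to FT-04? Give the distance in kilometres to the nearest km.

6561 km

Δφ = 23.8738°,  Δλ = 83.5157°
a = sin²(Δφ/2) + cos φ₁ cos φ₂ sin²(Δλ/2) = 0.242508
c = 2·arcsin(√a) = 1.029808 rad = 59.0037°
d = R·c = 6371 × 1.029808 = 6560.9 km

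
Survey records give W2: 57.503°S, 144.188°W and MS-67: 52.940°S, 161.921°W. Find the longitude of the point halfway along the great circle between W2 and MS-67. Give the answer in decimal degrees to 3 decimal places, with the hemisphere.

153.567°W

Bx = cos φ₂ cos Δλ = 0.574017,  By = cos φ₂ sin Δλ = -0.183556
φₘ = atan2(sin φ₁ + sin φ₂, √((cos φ₁ + Bx)² + By²)) = -55.54246°
λₘ = λ₁ + atan2(By, cos φ₁ + Bx) = -153.56725°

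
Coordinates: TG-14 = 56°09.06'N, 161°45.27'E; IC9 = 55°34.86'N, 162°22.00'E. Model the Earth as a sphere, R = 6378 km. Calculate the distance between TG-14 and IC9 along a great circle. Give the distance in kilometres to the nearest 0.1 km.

TG-14: φ = +56.15100°, λ = +161.75450°
IC9: φ = +55.58100°, λ = +162.36667°
Δφ = -0.5700°,  Δλ = 0.6122°
a = sin²(Δφ/2) + cos φ₁ cos φ₂ sin²(Δλ/2) = 0.000034
c = 2·arcsin(√a) = 0.011615 rad = 0.6655°
d = R·c = 6378 × 0.011615 = 74.1 km

74.1 km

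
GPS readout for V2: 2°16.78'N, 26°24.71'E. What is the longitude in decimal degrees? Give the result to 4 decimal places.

26.4118°E

26° + 24.71′/60 = 26 + 0.41183 = 26.4118°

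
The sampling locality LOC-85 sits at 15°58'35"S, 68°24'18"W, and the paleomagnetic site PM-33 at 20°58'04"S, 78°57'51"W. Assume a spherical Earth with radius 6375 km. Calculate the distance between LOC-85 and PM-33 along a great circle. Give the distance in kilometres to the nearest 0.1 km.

LOC-85: φ = -15.97639°, λ = -68.40500°
PM-33: φ = -20.96778°, λ = -78.96417°
Δφ = -4.9914°,  Δλ = -10.5592°
a = sin²(Δφ/2) + cos φ₁ cos φ₂ sin²(Δλ/2) = 0.009497
c = 2·arcsin(√a) = 0.195215 rad = 11.1850°
d = R·c = 6375 × 0.195215 = 1244.5 km

1244.5 km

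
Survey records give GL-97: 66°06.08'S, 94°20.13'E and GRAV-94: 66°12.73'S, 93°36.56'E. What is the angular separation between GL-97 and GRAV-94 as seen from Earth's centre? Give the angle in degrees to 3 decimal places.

0.314°

GL-97: φ = -66.10133°, λ = +94.33550°
GRAV-94: φ = -66.21217°, λ = +93.60933°
Δφ = -0.1108°,  Δλ = -0.7262°
a = sin²(Δφ/2) + cos φ₁ cos φ₂ sin²(Δλ/2) = 0.000007
c = 2·arcsin(√a) = 0.005476 rad = 0.3138°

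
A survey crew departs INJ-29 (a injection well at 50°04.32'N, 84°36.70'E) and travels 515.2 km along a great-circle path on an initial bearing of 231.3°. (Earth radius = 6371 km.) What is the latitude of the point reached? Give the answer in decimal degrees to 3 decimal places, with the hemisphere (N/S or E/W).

INJ-29: φ = +50.07200°, λ = +84.61167°
δ = d/R = 515.2/6371 = 0.080866 rad
φ₂ = arcsin(sin φ₁ cos δ + cos φ₁ sin δ cos θ)
   = arcsin(0.76685·0.99673 + 0.64182·0.08078·-0.62524) = 47.04840°
λ₂ = λ₁ + atan2(sin θ sin δ cos φ₁, cos δ − sin φ₁ sin φ₂) = 79.30302°

47.048°N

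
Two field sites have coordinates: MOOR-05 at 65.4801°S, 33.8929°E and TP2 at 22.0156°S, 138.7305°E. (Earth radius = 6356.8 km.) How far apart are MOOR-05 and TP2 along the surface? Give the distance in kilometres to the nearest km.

8428 km

Δφ = 43.4645°,  Δλ = 104.8376°
a = sin²(Δφ/2) + cos φ₁ cos φ₂ sin²(Δλ/2) = 0.378737
c = 2·arcsin(√a) = 1.325827 rad = 75.9643°
d = R·c = 6356.8 × 1.325827 = 8428.0 km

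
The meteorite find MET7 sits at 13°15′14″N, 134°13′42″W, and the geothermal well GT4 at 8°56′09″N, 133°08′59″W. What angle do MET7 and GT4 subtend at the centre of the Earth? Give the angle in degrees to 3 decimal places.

MET7: φ = +13.25389°, λ = -134.22833°
GT4: φ = +8.93583°, λ = -133.14972°
Δφ = -4.3181°,  Δλ = 1.0786°
a = sin²(Δφ/2) + cos φ₁ cos φ₂ sin²(Δλ/2) = 0.001504
c = 2·arcsin(√a) = 0.077594 rad = 4.4458°

4.446°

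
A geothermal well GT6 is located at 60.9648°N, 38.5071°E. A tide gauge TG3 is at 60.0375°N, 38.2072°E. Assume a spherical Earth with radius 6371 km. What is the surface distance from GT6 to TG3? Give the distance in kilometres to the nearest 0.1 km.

104.4 km

Δφ = -0.9273°,  Δλ = -0.2999°
a = sin²(Δφ/2) + cos φ₁ cos φ₂ sin²(Δλ/2) = 0.000067
c = 2·arcsin(√a) = 0.016388 rad = 0.9390°
d = R·c = 6371 × 0.016388 = 104.4 km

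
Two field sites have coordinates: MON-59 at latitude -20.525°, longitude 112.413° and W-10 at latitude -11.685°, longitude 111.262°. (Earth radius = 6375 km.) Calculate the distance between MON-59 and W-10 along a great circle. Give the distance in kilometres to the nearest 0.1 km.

Δφ = 8.8400°,  Δλ = -1.1510°
a = sin²(Δφ/2) + cos φ₁ cos φ₂ sin²(Δλ/2) = 0.006032
c = 2·arcsin(√a) = 0.155487 rad = 8.9087°
d = R·c = 6375 × 0.155487 = 991.2 km

991.2 km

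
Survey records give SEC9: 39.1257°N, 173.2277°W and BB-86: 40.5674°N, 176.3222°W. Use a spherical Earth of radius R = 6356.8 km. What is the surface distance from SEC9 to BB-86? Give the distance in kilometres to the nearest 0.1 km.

Δφ = 1.4417°,  Δλ = -3.0945°
a = sin²(Δφ/2) + cos φ₁ cos φ₂ sin²(Δλ/2) = 0.000588
c = 2·arcsin(√a) = 0.048499 rad = 2.7788°
d = R·c = 6356.8 × 0.048499 = 308.3 km

308.3 km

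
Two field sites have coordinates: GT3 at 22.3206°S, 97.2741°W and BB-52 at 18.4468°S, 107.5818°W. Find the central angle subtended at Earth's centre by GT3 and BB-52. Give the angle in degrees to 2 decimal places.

10.41°

Δφ = 3.8738°,  Δλ = -10.3077°
a = sin²(Δφ/2) + cos φ₁ cos φ₂ sin²(Δλ/2) = 0.008224
c = 2·arcsin(√a) = 0.181619 rad = 10.4060°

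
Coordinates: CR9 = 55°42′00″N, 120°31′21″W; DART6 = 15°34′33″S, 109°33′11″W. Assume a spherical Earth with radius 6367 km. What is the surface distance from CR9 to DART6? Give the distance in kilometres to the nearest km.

7987 km

CR9: φ = +55.70000°, λ = -120.52250°
DART6: φ = -15.57583°, λ = -109.55306°
Δφ = -71.2758°,  Δλ = 10.9694°
a = sin²(Δφ/2) + cos φ₁ cos φ₂ sin²(Δλ/2) = 0.344453
c = 2·arcsin(√a) = 1.254452 rad = 71.8748°
d = R·c = 6367 × 1.254452 = 7987.1 km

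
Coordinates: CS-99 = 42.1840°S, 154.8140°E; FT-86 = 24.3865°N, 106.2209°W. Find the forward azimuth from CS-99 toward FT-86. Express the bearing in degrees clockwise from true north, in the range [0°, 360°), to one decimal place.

76.8°

Δλ = 98.9651°
y = sin Δλ · cos φ₂ = 0.899654
x = cos φ₁ sin φ₂ − sin φ₁ cos φ₂ cos Δλ = 0.210640
θ = atan2(y, x) = 76.8224° → 76.8224° (mod 360°)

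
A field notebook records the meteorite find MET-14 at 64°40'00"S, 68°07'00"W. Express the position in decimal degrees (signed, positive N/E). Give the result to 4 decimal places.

-64.6667°, -68.1167°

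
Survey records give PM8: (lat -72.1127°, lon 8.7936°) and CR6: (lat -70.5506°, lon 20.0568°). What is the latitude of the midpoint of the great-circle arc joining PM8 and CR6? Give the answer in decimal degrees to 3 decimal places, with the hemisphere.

Bx = cos φ₂ cos Δλ = 0.326561,  By = cos φ₂ sin Δλ = 0.065035
φₘ = atan2(sin φ₁ + sin φ₂, √((cos φ₁ + Bx)² + By²)) = -71.41542°
λₘ = λ₁ + atan2(By, cos φ₁ + Bx) = 14.65317°

71.415°S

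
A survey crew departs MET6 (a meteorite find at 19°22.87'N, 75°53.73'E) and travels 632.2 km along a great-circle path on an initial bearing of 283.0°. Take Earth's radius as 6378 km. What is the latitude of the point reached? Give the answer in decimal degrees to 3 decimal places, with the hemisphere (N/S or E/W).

20.562°N

MET6: φ = +19.38117°, λ = +75.89550°
δ = d/R = 632.2/6378 = 0.099122 rad
φ₂ = arcsin(sin φ₁ cos δ + cos φ₁ sin δ cos θ)
   = arcsin(0.33185·0.99509 + 0.94333·0.09896·0.22495) = 20.56206°
λ₂ = λ₁ + atan2(sin θ sin δ cos φ₁, cos δ − sin φ₁ sin φ₂) = 69.98445°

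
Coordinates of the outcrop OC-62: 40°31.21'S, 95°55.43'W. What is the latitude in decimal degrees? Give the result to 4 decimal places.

40.5202°S

40° + 31.21′/60 = 40 + 0.52017 = 40.5202°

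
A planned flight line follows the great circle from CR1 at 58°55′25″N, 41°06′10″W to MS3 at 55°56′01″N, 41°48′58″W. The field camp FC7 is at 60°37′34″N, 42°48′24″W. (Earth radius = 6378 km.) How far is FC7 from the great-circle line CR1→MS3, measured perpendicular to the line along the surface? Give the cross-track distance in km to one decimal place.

117.5 km

CR1: φ = +58.92361°, λ = -41.10278°
MS3: φ = +55.93361°, λ = -41.81611°
FC7: φ = +60.62611°, λ = -42.80667°
δ₁₃ = central angle CR1→FC7 = 0.033270 rad  (haversine)
θ₁₃ = bearing CR1→FC7 = 333.994°,  θ₁₂ = bearing CR1→MS3 = 187.620°
dₓₜ = R·arcsin(sin δ₁₃ · sin(θ₁₃ − θ₁₂)) = 6378·arcsin(0.03326·sin(146.374°)) = 117.492 km
|dₓₜ| = 117.492 km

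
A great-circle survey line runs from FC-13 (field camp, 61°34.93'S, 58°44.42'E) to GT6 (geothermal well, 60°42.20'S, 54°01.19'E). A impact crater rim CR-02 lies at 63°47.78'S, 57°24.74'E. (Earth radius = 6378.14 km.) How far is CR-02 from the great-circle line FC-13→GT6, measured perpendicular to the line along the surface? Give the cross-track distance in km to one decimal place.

254.9 km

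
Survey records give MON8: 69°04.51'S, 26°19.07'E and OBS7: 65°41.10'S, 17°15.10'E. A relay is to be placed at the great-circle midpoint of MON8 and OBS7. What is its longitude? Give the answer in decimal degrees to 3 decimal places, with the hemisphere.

MON8: φ = -69.07517°, λ = +26.31783°
OBS7: φ = -65.68500°, λ = +17.25167°
Bx = cos φ₂ cos Δλ = 0.406609,  By = cos φ₂ sin Δλ = -0.064882
φₘ = atan2(sin φ₁ + sin φ₂, √((cos φ₁ + Bx)² + By²)) = -67.44342°
λₘ = λ₁ + atan2(By, cos φ₁ + Bx) = 21.46212°

21.462°E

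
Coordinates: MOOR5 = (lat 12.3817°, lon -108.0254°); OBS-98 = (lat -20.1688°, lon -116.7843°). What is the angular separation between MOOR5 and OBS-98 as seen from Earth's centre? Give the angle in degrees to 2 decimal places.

Δφ = -32.5505°,  Δλ = -8.7589°
a = sin²(Δφ/2) + cos φ₁ cos φ₂ sin²(Δλ/2) = 0.083887
c = 2·arcsin(√a) = 0.587687 rad = 33.6720°

33.67°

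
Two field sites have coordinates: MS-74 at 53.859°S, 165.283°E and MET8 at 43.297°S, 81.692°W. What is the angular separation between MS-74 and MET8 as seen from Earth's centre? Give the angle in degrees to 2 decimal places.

Δφ = 10.5620°,  Δλ = 113.0250°
a = sin²(Δφ/2) + cos φ₁ cos φ₂ sin²(Δλ/2) = 0.307038
c = 2·arcsin(√a) = 1.174588 rad = 67.2989°

67.30°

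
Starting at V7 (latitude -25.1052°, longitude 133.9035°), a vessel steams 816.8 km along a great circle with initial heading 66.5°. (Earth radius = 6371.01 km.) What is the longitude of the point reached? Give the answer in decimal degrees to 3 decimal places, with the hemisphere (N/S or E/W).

δ = d/R = 816.8/6371.01 = 0.128206 rad
φ₂ = arcsin(sin φ₁ cos δ + cos φ₁ sin δ cos θ)
   = arcsin(-0.42428·0.99179 + 0.90553·0.12785·0.39875) = -22.00168°
λ₂ = λ₁ + atan2(sin θ sin δ cos φ₁, cos δ − sin φ₁ sin φ₂) = 141.16859°

141.169°E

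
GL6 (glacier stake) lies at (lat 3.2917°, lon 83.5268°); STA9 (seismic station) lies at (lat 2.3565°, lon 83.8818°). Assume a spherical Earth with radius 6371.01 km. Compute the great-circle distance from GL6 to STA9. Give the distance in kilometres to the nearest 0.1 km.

Δφ = -0.9352°,  Δλ = 0.3550°
a = sin²(Δφ/2) + cos φ₁ cos φ₂ sin²(Δλ/2) = 0.000076
c = 2·arcsin(√a) = 0.017456 rad = 1.0002°
d = R·c = 6371.01 × 0.017456 = 111.2 km

111.2 km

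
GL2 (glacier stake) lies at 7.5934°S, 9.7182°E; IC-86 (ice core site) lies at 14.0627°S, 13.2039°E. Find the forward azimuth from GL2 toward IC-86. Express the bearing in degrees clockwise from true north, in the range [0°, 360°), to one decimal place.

Δλ = 3.4857°
y = sin Δλ · cos φ₂ = 0.058977
x = cos φ₁ sin φ₂ − sin φ₁ cos φ₂ cos Δλ = -0.112908
θ = atan2(y, x) = 152.4198° → 152.4198° (mod 360°)

152.4°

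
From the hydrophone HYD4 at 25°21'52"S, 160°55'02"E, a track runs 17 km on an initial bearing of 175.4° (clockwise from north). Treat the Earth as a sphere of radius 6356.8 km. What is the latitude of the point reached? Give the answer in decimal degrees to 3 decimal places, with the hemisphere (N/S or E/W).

HYD4: φ = -25.36444°, λ = +160.91722°
δ = d/R = 17/6356.8 = 0.002674 rad
φ₂ = arcsin(sin φ₁ cos δ + cos φ₁ sin δ cos θ)
   = arcsin(-0.42837·1.00000 + 0.90360·0.00267·-0.99678) = -25.51718°
λ₂ = λ₁ + atan2(sin θ sin δ cos φ₁, cos δ − sin φ₁ sin φ₂) = 160.93084°

25.517°S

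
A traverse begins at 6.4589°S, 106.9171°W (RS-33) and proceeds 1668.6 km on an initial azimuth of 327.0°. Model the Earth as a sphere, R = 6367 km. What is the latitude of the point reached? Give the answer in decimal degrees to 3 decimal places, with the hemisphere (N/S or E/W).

6.157°N

δ = d/R = 1668.6/6367 = 0.262070 rad
φ₂ = arcsin(sin φ₁ cos δ + cos φ₁ sin δ cos θ)
   = arcsin(-0.11249·0.96586 + 0.99365·0.25908·0.83867) = 6.15707°
λ₂ = λ₁ + atan2(sin θ sin δ cos φ₁, cos δ − sin φ₁ sin φ₂) = -115.07630°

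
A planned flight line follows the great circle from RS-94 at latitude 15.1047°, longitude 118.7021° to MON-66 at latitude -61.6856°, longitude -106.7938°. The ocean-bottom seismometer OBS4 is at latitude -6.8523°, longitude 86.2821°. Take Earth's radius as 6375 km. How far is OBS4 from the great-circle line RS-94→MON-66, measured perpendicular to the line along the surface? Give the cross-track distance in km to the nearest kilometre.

4278 km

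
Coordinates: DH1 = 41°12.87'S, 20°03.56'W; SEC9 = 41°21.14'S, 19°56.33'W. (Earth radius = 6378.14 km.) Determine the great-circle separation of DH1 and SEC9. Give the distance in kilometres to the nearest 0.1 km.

18.4 km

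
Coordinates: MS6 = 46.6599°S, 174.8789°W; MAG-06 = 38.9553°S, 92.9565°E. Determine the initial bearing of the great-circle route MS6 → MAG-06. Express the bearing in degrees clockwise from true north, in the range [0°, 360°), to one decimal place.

239.8°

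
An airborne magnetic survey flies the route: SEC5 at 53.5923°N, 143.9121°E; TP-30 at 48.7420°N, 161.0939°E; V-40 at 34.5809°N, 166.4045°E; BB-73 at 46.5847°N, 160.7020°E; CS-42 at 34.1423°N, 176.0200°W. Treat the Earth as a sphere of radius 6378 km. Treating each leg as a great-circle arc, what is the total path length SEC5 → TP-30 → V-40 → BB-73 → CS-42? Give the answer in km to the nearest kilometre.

6763 km

SEC5→TP-30: c = 0.205537 rad, d = 1310.91 km
TP-30→V-40: c = 0.256511 rad, d = 1636.02 km
V-40→BB-73: c = 0.222569 rad, d = 1419.55 km
BB-73→CS-42: c = 0.375813 rad, d = 2396.93 km
Total = 1310.91 + 1636.02 + 1419.55 + 2396.93 = 6763.42 km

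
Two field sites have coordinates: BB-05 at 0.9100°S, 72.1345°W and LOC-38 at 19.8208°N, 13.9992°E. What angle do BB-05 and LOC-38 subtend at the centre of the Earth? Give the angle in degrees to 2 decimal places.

86.67°

Δφ = 20.7308°,  Δλ = 86.1337°
a = sin²(Δφ/2) + cos φ₁ cos φ₂ sin²(Δλ/2) = 0.470980
c = 2·arcsin(√a) = 1.512723 rad = 86.6726°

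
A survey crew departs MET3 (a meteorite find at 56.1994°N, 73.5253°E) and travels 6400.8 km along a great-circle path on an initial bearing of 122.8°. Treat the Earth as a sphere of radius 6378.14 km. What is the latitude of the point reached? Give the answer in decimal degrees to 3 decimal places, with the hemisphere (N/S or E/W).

δ = d/R = 6400.8/6378.14 = 1.003553 rad
φ₂ = arcsin(sin φ₁ cos δ + cos φ₁ sin δ cos θ)
   = arcsin(0.83098·0.53731 + 0.55630·0.84339·-0.54171) = 11.08906°
λ₂ = λ₁ + atan2(sin θ sin δ cos φ₁, cos δ − sin φ₁ sin φ₂) = 119.77905°

11.089°N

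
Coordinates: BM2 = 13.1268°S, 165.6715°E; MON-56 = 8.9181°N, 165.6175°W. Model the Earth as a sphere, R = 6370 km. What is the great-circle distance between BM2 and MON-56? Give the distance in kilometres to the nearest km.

Δφ = 22.0449°,  Δλ = 28.7110°
a = sin²(Δφ/2) + cos φ₁ cos φ₂ sin²(Δλ/2) = 0.095698
c = 2·arcsin(√a) = 0.629021 rad = 36.0402°
d = R·c = 6370 × 0.629021 = 4006.9 km

4007 km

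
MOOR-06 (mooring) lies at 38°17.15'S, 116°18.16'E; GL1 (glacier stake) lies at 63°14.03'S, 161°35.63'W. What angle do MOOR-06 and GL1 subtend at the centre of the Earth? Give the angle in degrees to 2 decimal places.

MOOR-06: φ = -38.28583°, λ = +116.30267°
GL1: φ = -63.23383°, λ = -161.59383°
Δφ = -24.9480°,  Δλ = 82.1035°
a = sin²(Δφ/2) + cos φ₁ cos φ₂ sin²(Δλ/2) = 0.199119
c = 2·arcsin(√a) = 0.925091 rad = 53.0038°

53.00°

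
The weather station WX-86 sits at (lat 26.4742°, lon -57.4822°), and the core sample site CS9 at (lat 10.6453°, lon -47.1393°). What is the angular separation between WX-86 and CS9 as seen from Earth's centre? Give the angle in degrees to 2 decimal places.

18.60°

Δφ = -15.8289°,  Δλ = 10.3429°
a = sin²(Δφ/2) + cos φ₁ cos φ₂ sin²(Δλ/2) = 0.026107
c = 2·arcsin(√a) = 0.324577 rad = 18.5969°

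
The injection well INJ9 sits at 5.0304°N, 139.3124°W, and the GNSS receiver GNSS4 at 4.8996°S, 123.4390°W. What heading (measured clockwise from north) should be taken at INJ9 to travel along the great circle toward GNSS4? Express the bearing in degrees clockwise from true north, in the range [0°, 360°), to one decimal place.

121.8°

Δλ = 15.8734°
y = sin Δλ · cos φ₂ = 0.272513
x = cos φ₁ sin φ₂ − sin φ₁ cos φ₂ cos Δλ = -0.169114
θ = atan2(y, x) = 121.8225° → 121.8225° (mod 360°)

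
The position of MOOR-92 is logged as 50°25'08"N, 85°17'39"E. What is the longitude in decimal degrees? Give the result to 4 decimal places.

85.2942°E

85° + 17′/60 + 39″/3600 = 85 + 0.28333 + 0.01083 = 85.2942°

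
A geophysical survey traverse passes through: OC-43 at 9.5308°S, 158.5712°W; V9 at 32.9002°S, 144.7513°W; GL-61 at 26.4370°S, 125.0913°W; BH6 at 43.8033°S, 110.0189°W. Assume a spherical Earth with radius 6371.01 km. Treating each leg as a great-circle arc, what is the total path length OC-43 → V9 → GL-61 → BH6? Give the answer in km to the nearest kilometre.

7347 km

OC-43→V9: c = 0.464610 rad, d = 2960.04 km
V9→GL-61: c = 0.318143 rad, d = 2026.89 km
GL-61→BH6: c = 0.370396 rad, d = 2359.80 km
Total = 2960.04 + 2026.89 + 2359.80 = 7346.73 km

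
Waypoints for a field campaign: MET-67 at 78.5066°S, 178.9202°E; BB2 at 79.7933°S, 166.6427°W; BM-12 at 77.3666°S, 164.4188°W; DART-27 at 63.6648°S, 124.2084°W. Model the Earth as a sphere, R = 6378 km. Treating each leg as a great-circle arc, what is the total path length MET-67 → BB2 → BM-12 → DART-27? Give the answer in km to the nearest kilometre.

2662 km

MET-67→BB2: c = 0.052296 rad, d = 333.54 km
BB2→BM-12: c = 0.043038 rad, d = 274.50 km
BM-12→DART-27: c = 0.321974 rad, d = 2053.55 km
Total = 333.54 + 274.50 + 2053.55 = 2661.59 km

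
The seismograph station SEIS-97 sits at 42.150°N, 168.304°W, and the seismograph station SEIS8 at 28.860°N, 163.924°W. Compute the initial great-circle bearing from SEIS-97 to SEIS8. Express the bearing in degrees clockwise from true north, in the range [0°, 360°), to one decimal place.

Δλ = 4.3800°
y = sin Δλ · cos φ₂ = 0.066886
x = cos φ₁ sin φ₂ − sin φ₁ cos φ₂ cos Δλ = -0.228163
θ = atan2(y, x) = 163.6616° → 163.6616° (mod 360°)

163.7°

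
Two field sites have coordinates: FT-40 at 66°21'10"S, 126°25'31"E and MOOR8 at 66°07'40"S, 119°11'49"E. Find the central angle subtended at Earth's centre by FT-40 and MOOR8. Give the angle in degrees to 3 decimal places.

2.919°

FT-40: φ = -66.35278°, λ = +126.42528°
MOOR8: φ = -66.12778°, λ = +119.19694°
Δφ = 0.2250°,  Δλ = -7.2283°
a = sin²(Δφ/2) + cos φ₁ cos φ₂ sin²(Δλ/2) = 0.000649
c = 2·arcsin(√a) = 0.050952 rad = 2.9193°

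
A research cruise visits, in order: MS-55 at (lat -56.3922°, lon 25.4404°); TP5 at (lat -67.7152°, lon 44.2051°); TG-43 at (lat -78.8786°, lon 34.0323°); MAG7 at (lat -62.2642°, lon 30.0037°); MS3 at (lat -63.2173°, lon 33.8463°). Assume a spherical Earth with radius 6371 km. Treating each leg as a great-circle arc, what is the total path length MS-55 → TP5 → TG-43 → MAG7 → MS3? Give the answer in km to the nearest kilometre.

MS-55→TP5: c = 0.248105 rad, d = 1580.68 km
TP5→TG-43: c = 0.200691 rad, d = 1278.60 km
TG-43→MAG7: c = 0.290751 rad, d = 1852.37 km
MAG7→MS3: c = 0.034925 rad, d = 222.50 km
Total = 1580.68 + 1278.60 + 1852.37 + 222.50 = 4934.15 km

4934 km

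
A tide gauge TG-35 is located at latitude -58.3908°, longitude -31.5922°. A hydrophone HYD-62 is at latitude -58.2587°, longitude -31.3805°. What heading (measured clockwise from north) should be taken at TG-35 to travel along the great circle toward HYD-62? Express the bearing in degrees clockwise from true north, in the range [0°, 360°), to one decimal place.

40.2°

Δλ = 0.2117°
y = sin Δλ · cos φ₂ = 0.001944
x = cos φ₁ sin φ₂ − sin φ₁ cos φ₂ cos Δλ = 0.002303
θ = atan2(y, x) = 40.1713° → 40.1713° (mod 360°)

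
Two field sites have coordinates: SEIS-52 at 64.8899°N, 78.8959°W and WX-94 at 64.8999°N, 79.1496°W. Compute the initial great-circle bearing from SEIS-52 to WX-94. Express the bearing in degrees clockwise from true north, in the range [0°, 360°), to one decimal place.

Δλ = -0.2537°
y = sin Δλ · cos φ₂ = -0.001878
x = cos φ₁ sin φ₂ − sin φ₁ cos φ₂ cos Δλ = 0.000178
θ = atan2(y, x) = -84.5775° → 275.4225° (mod 360°)

275.4°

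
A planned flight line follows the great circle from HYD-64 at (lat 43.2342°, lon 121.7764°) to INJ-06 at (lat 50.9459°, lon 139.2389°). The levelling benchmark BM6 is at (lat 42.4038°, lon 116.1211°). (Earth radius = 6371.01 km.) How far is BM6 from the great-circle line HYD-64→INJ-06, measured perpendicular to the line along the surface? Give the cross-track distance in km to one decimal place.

δ₁₃ = central angle HYD-64→BM6 = 0.073820 rad  (haversine)
θ₁₃ = bearing HYD-64→BM6 = 260.612°,  θ₁₂ = bearing HYD-64→INJ-06 = 50.822°
dₓₜ = R·arcsin(sin δ₁₃ · sin(θ₁₃ − θ₁₂)) = 6371.01·arcsin(0.07375·sin(209.790°)) = -233.499 km
|dₓₜ| = 233.499 km

233.5 km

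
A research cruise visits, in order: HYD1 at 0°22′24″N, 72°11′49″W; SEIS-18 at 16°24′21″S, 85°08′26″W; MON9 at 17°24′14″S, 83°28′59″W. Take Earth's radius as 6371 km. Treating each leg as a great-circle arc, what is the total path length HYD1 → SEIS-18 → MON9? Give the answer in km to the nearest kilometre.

2553 km

HYD1: φ = +0.37333°, λ = -72.19694°
SEIS-18: φ = -16.40583°, λ = -85.14056°
MON9: φ = -17.40389°, λ = -83.48306°
HYD1→SEIS-18: c = 0.367995 rad, d = 2344.50 km
SEIS-18→MON9: c = 0.032704 rad, d = 208.35 km
Total = 2344.50 + 208.35 = 2552.85 km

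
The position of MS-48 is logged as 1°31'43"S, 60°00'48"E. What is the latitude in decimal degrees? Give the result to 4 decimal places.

1° + 31′/60 + 43″/3600 = 1 + 0.51667 + 0.01194 = 1.5286°

1.5286°S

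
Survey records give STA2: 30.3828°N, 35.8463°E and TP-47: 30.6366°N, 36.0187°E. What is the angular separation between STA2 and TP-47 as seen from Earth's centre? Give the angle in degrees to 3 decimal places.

0.294°

Δφ = 0.2538°,  Δλ = 0.1724°
a = sin²(Δφ/2) + cos φ₁ cos φ₂ sin²(Δλ/2) = 0.000007
c = 2·arcsin(√a) = 0.005132 rad = 0.2941°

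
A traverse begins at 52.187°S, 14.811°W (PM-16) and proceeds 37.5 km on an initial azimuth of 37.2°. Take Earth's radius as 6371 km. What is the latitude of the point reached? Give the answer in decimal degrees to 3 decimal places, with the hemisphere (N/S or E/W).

51.918°S

δ = d/R = 37.5/6371 = 0.005886 rad
φ₂ = arcsin(sin φ₁ cos δ + cos φ₁ sin δ cos θ)
   = arcsin(-0.79002·0.99998 + 0.61309·0.00589·0.79653) = -51.91791°
λ₂ = λ₁ + atan2(sin θ sin δ cos φ₁, cos δ − sin φ₁ sin φ₂) = -14.48042°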